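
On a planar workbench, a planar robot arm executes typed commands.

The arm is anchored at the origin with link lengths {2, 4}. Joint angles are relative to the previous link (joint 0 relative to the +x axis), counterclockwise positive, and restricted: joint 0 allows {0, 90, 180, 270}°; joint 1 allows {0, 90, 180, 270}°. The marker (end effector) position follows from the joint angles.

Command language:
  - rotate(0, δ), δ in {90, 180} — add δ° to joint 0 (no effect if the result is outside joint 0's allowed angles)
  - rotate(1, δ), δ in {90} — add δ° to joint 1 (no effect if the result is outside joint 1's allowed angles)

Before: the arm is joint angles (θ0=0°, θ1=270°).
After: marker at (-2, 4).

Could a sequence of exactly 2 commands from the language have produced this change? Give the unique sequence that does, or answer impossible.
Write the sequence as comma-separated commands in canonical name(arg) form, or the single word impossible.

t0: joint angles (θ0=0°, θ1=270°)
step 1 (rotate(0, 90)): joint angles (θ0=90°, θ1=270°)
step 2 (rotate(0, 90)): joint angles (θ0=180°, θ1=270°)
no other 2-command option fits: unique.

rotate(0, 90), rotate(0, 90)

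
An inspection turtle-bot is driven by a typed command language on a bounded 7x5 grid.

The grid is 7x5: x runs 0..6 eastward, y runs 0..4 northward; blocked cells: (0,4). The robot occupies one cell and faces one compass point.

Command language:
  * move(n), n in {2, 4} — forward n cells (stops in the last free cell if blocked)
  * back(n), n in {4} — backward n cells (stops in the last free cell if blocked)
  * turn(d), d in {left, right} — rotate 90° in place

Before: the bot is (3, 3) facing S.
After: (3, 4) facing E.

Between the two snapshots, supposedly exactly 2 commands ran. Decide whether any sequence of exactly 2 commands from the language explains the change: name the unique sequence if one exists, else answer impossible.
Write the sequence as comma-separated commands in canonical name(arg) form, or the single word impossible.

back(4), turn(left)

key: cell and facing (now E) both changed — the 2 commands mix motion and turning
initial: (3, 3) facing S
t=1 back(4) ⇒ (3, 4) facing S
t=2 turn(left) ⇒ (3, 4) facing E
no rival 2-sequence matches.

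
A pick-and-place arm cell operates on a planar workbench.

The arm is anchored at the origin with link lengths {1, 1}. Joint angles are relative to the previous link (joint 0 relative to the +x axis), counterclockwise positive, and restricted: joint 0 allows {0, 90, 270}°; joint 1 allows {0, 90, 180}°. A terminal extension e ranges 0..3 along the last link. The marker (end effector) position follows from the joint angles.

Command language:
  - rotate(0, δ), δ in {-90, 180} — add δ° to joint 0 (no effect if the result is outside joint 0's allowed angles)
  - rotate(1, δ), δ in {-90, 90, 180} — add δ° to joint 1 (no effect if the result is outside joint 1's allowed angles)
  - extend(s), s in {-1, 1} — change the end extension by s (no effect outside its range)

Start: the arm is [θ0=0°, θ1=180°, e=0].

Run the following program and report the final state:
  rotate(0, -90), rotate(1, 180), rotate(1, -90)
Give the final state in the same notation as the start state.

[θ0=270°, θ1=0°, e=0]

begin: [θ0=0°, θ1=180°, e=0]
1. rotate(0, -90) → [θ0=270°, θ1=180°, e=0]
2. rotate(1, 180) → [θ0=270°, θ1=0°, e=0]
3. rotate(1, -90) → [θ0=270°, θ1=0°, e=0]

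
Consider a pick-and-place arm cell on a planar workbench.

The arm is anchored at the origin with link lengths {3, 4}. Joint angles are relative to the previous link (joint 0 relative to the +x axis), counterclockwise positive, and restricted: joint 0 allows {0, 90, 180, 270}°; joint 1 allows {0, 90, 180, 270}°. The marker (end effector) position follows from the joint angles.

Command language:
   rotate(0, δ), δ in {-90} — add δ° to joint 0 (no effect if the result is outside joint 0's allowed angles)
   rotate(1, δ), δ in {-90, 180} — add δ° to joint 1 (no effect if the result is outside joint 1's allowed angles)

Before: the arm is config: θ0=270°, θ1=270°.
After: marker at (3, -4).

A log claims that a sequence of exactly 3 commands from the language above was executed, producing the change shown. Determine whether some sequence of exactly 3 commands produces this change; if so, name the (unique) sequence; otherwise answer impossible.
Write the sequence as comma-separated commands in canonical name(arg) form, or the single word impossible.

initial: config: θ0=270°, θ1=270°
t=1 rotate(0, -90) ⇒ config: θ0=180°, θ1=270°
t=2 rotate(0, -90) ⇒ config: θ0=90°, θ1=270°
t=3 rotate(0, -90) ⇒ config: θ0=0°, θ1=270°
no rival 3-sequence matches.

rotate(0, -90), rotate(0, -90), rotate(0, -90)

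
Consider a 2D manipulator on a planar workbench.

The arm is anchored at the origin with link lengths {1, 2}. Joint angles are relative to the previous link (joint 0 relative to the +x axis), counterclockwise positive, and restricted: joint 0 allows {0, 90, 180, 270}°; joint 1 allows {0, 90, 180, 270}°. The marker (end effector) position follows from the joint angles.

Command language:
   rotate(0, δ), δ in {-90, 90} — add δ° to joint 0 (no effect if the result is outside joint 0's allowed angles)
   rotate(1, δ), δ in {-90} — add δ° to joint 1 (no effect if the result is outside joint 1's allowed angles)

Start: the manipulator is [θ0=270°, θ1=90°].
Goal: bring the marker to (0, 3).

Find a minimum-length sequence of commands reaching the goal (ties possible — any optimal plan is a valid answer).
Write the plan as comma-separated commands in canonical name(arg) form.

rotate(0, -90), rotate(0, -90), rotate(1, -90)

initial: [θ0=270°, θ1=90°]
1. rotate(0, -90) → [θ0=180°, θ1=90°]
2. rotate(0, -90) → [θ0=90°, θ1=90°]
3. rotate(1, -90) → [θ0=90°, θ1=0°]
minimal: 3 command(s), checked below 3.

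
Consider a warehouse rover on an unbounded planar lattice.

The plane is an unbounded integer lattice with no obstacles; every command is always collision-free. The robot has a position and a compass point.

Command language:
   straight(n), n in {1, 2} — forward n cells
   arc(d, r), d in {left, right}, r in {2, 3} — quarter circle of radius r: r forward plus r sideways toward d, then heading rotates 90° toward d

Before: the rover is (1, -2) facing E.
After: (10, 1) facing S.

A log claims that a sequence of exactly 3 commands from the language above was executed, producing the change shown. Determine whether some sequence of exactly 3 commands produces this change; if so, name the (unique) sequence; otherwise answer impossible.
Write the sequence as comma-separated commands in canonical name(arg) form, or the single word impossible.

arc(left, 3), arc(right, 3), arc(right, 3)

key: position moved to (10,1) AND the heading swung to S — translation plus rotation needed
start: (1, -2) facing E
t=1 arc(left, 3) ⇒ (4, 1) facing N
t=2 arc(right, 3) ⇒ (7, 4) facing E
t=3 arc(right, 3) ⇒ (10, 1) facing S
no rival 3-sequence matches.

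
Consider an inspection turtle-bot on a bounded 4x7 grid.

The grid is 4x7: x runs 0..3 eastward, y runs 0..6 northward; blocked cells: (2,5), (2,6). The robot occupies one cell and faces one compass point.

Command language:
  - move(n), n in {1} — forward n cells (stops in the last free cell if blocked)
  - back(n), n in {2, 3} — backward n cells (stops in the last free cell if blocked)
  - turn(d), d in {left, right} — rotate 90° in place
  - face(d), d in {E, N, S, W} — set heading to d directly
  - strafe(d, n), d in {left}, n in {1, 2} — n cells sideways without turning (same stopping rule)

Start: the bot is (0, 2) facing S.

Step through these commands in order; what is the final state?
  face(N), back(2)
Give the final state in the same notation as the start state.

(0, 0) facing N

begin: (0, 2) facing S
[1] after face(N): (0, 2) facing N
[2] after back(2): (0, 0) facing N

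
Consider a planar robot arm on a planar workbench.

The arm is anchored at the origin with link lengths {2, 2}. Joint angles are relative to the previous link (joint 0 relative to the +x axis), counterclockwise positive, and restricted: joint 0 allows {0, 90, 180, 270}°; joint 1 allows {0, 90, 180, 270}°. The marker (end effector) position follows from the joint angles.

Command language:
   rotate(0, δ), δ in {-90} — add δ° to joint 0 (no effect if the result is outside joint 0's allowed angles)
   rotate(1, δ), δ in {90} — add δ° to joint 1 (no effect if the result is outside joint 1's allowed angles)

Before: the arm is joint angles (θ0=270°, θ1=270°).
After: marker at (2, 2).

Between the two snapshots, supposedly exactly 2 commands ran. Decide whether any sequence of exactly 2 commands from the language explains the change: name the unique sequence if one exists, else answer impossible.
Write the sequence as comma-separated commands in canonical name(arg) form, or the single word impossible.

rotate(0, -90), rotate(0, -90)

begin: joint angles (θ0=270°, θ1=270°)
t=1 rotate(0, -90) ⇒ joint angles (θ0=180°, θ1=270°)
t=2 rotate(0, -90) ⇒ joint angles (θ0=90°, θ1=270°)
no rival 2-sequence matches.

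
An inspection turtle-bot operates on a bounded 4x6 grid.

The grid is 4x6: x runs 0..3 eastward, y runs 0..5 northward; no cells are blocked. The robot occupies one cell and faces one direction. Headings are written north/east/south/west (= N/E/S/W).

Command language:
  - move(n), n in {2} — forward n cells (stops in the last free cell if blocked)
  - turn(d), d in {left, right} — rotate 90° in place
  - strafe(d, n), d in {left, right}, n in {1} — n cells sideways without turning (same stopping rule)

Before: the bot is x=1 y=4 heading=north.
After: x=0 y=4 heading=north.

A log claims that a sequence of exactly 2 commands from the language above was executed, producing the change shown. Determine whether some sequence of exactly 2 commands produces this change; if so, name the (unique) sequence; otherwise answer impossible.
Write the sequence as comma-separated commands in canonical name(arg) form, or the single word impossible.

strafe(left, 1), strafe(left, 1)

key: heading stays N — no command in the sequence turns
initial: x=1 y=4 heading=north
1. strafe(left, 1) → x=0 y=4 heading=north
2. strafe(left, 1) → x=0 y=4 heading=north
all 25 alternatives checked — unique.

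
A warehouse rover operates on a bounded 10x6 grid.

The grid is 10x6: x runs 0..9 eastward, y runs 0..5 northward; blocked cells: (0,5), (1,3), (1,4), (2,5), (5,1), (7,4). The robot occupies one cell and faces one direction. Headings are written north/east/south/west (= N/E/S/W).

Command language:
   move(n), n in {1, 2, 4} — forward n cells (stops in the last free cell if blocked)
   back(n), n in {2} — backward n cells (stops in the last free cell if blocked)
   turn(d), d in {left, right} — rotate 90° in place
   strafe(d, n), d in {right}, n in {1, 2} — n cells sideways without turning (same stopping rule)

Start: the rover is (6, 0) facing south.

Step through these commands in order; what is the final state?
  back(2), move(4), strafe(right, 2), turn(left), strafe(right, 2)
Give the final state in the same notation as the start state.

from: (6, 0) facing south
t=1 back(2) ⇒ (6, 2) facing south
t=2 move(4) ⇒ (6, 0) facing south
t=3 strafe(right, 2) ⇒ (4, 0) facing south
t=4 turn(left) ⇒ (4, 0) facing east
t=5 strafe(right, 2) ⇒ (4, 0) facing east

(4, 0) facing east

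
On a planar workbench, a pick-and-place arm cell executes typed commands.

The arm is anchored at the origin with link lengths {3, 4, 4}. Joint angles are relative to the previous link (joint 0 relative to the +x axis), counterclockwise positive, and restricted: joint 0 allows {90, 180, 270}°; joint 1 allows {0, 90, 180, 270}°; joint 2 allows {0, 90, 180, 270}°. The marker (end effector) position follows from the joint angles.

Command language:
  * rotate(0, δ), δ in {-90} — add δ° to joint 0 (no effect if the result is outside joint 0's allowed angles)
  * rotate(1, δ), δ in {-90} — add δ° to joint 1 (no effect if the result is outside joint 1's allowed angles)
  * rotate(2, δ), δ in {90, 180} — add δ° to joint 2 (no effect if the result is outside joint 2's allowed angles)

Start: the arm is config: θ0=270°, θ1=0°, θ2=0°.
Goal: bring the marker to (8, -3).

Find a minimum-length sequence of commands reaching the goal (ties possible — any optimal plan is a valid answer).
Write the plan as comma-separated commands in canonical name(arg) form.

from: config: θ0=270°, θ1=0°, θ2=0°
[1] after rotate(1, -90): config: θ0=270°, θ1=270°, θ2=0°
[2] after rotate(1, -90): config: θ0=270°, θ1=180°, θ2=0°
[3] after rotate(1, -90): config: θ0=270°, θ1=90°, θ2=0°
minimal: 3 command(s), checked below 3.

rotate(1, -90), rotate(1, -90), rotate(1, -90)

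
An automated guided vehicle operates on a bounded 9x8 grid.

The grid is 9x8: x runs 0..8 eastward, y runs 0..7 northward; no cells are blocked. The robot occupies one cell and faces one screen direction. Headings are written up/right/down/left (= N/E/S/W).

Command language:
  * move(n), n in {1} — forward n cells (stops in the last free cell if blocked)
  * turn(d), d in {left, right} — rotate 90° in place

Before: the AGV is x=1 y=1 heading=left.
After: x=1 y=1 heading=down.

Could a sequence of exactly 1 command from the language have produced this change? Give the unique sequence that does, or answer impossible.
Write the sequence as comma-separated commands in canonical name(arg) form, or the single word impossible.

key: parked at (1,1) the whole time — nothing moves the robot
t0: x=1 y=1 heading=left
step 1 (turn(left)): x=1 y=1 heading=down
no other 1-command option fits: unique.

turn(left)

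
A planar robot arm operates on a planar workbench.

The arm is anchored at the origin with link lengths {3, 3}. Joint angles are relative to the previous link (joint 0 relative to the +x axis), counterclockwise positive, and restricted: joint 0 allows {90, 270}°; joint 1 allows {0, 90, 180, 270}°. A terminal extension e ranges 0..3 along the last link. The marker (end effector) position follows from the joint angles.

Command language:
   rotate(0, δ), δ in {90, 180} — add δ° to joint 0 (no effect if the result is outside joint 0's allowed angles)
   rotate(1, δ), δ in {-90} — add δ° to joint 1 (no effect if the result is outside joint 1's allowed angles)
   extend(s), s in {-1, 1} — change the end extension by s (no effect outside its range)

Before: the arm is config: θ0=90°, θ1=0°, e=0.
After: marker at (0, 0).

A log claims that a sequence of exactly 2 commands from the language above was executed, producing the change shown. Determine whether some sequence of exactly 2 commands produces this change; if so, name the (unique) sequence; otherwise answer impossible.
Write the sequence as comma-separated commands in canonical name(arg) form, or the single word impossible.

rotate(1, -90), rotate(1, -90)

initial: config: θ0=90°, θ1=0°, e=0
step 1 (rotate(1, -90)): config: θ0=90°, θ1=270°, e=0
step 2 (rotate(1, -90)): config: θ0=90°, θ1=180°, e=0
uniquely the one of 25 2-step routes that fits.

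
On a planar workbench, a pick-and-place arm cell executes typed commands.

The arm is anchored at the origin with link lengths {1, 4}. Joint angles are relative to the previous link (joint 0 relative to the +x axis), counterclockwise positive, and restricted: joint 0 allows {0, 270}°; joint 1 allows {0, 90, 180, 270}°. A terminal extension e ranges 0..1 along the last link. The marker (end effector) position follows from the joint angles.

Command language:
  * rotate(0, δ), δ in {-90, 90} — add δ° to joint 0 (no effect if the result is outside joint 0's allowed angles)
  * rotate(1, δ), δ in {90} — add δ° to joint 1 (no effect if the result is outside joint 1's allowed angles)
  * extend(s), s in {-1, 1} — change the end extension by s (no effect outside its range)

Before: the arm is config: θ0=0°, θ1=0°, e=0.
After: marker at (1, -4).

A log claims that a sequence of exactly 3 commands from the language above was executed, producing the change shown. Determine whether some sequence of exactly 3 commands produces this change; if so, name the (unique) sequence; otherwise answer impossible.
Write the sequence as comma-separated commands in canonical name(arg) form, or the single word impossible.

start: config: θ0=0°, θ1=0°, e=0
t=1 rotate(1, 90) ⇒ config: θ0=0°, θ1=90°, e=0
t=2 rotate(1, 90) ⇒ config: θ0=0°, θ1=180°, e=0
t=3 rotate(1, 90) ⇒ config: θ0=0°, θ1=270°, e=0
all 125 alternatives checked — unique.

rotate(1, 90), rotate(1, 90), rotate(1, 90)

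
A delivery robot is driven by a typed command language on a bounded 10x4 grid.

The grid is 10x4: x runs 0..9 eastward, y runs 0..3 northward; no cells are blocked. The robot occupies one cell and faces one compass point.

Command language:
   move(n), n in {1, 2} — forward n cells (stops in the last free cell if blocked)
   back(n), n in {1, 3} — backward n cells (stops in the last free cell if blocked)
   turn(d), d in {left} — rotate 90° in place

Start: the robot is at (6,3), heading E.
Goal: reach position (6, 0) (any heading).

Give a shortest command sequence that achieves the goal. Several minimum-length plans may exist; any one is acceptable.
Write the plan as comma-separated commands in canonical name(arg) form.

turn(left), back(3)

from: at (6,3), heading E
step 1 (turn(left)): at (6,3), heading N
step 2 (back(3)): at (6,0), heading N
nothing shorter than 2 reaches the goal.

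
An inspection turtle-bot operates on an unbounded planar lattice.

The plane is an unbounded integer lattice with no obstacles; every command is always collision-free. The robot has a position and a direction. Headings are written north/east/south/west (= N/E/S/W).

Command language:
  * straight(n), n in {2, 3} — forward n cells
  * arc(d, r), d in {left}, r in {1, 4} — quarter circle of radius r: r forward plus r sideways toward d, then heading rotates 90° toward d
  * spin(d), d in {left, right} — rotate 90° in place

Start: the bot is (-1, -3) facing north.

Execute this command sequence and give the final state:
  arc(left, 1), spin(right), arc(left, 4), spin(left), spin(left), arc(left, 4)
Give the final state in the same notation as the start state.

(-2, 6) facing north

begin: (-1, -3) facing north
[1] after arc(left, 1): (-2, -2) facing west
[2] after spin(right): (-2, -2) facing north
[3] after arc(left, 4): (-6, 2) facing west
[4] after spin(left): (-6, 2) facing south
[5] after spin(left): (-6, 2) facing east
[6] after arc(left, 4): (-2, 6) facing north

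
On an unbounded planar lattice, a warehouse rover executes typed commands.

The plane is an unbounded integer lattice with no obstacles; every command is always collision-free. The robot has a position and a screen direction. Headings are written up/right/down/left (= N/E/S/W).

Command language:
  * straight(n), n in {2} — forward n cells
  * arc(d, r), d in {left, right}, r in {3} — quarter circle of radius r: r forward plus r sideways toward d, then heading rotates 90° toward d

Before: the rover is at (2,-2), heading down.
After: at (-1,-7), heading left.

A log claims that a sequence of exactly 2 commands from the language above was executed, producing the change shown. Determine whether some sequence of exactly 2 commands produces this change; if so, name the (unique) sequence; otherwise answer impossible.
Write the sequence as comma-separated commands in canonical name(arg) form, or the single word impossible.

straight(2), arc(right, 3)

key: order matters: swapping straight(2) and arc(right, 3) lands elsewhere
begin: at (2,-2), heading down
1. straight(2) → at (2,-4), heading down
2. arc(right, 3) → at (-1,-7), heading left
all 9 alternatives checked — unique.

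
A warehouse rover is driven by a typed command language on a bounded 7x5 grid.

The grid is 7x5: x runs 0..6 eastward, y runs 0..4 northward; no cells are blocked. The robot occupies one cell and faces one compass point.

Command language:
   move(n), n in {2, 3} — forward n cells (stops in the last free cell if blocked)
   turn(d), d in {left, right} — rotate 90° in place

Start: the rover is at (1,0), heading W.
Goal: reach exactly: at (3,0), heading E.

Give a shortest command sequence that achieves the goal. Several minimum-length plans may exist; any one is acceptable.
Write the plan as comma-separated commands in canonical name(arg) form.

turn(right), turn(right), move(2)

begin: at (1,0), heading W
1. turn(right) → at (1,0), heading N
2. turn(right) → at (1,0), heading E
3. move(2) → at (3,0), heading E
no 2-step plan works, so 3 is optimal.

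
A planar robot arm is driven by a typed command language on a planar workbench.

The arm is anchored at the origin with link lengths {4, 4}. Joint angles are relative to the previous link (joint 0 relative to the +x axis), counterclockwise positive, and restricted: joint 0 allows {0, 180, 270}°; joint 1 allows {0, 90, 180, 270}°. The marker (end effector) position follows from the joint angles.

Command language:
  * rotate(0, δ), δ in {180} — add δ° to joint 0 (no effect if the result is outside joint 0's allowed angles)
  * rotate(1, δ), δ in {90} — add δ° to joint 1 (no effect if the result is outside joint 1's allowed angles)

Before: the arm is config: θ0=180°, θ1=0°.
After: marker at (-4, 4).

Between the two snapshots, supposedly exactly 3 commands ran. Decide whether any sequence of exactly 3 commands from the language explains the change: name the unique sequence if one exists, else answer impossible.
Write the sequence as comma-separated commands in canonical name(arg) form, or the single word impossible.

from: config: θ0=180°, θ1=0°
[1] after rotate(1, 90): config: θ0=180°, θ1=90°
[2] after rotate(1, 90): config: θ0=180°, θ1=180°
[3] after rotate(1, 90): config: θ0=180°, θ1=270°
no rival 3-sequence matches.

rotate(1, 90), rotate(1, 90), rotate(1, 90)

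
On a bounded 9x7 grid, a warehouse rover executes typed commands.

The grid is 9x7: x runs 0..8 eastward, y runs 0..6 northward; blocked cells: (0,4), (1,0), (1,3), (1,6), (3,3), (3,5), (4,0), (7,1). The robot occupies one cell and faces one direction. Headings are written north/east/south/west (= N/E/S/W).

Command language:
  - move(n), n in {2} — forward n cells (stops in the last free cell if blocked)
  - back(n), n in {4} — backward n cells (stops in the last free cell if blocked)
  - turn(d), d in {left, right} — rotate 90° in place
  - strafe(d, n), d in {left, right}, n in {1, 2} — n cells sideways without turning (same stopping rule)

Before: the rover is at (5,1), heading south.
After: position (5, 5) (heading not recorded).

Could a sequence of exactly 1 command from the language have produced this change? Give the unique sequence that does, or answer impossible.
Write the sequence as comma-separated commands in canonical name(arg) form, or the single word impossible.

t0: at (5,1), heading south
[1] after back(4): at (5,5), heading south
no rival 1-sequence matches.

back(4)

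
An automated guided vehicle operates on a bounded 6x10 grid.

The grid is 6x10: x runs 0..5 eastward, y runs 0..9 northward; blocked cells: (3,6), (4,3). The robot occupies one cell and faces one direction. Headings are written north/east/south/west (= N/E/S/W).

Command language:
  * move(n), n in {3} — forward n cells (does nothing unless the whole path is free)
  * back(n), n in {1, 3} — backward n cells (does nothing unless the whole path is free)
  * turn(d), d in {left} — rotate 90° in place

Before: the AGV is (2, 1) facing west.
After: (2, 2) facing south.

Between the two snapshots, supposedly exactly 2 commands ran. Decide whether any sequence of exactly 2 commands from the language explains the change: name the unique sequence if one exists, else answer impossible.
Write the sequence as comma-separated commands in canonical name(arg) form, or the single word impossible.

turn(left), back(1)

key: cell and facing (now S) both changed — the 2 commands mix motion and turning
t0: (2, 1) facing west
1. turn(left) → (2, 1) facing south
2. back(1) → (2, 2) facing south
no rival 2-sequence matches.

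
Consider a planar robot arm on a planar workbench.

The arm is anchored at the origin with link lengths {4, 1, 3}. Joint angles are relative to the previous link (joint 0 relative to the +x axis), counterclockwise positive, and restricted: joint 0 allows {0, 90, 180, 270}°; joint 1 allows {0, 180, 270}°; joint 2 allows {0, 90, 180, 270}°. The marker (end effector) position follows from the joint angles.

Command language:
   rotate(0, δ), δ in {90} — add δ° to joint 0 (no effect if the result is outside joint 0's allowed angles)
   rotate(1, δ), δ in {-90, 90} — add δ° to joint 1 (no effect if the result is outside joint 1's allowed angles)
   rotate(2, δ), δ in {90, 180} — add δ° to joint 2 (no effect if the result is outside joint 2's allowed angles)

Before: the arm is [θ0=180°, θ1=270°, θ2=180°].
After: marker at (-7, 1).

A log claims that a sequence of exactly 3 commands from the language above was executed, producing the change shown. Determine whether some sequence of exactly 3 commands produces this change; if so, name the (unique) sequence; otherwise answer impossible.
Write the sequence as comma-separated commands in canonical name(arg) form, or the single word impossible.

rotate(2, 90), rotate(2, 90), rotate(2, 90)

start: [θ0=180°, θ1=270°, θ2=180°]
step 1 (rotate(2, 90)): [θ0=180°, θ1=270°, θ2=270°]
step 2 (rotate(2, 90)): [θ0=180°, θ1=270°, θ2=0°]
step 3 (rotate(2, 90)): [θ0=180°, θ1=270°, θ2=90°]
uniquely the one of 125 3-step routes that fits.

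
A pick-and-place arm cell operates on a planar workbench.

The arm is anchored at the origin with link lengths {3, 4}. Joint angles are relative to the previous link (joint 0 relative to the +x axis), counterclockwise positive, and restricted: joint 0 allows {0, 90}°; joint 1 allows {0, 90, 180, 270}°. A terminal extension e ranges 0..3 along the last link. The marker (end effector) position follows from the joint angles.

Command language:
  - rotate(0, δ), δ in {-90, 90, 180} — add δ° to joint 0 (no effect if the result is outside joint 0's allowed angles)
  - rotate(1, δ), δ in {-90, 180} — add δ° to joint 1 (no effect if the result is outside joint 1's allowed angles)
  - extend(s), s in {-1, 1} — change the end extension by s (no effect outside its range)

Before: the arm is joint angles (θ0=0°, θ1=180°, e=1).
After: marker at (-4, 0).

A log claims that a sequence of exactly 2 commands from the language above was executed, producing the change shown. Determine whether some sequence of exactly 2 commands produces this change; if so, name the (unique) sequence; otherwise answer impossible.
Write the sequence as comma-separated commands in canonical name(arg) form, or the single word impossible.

from: joint angles (θ0=0°, θ1=180°, e=1)
step 1 (extend(1)): joint angles (θ0=0°, θ1=180°, e=2)
step 2 (extend(1)): joint angles (θ0=0°, θ1=180°, e=3)
all 49 alternatives checked — unique.

extend(1), extend(1)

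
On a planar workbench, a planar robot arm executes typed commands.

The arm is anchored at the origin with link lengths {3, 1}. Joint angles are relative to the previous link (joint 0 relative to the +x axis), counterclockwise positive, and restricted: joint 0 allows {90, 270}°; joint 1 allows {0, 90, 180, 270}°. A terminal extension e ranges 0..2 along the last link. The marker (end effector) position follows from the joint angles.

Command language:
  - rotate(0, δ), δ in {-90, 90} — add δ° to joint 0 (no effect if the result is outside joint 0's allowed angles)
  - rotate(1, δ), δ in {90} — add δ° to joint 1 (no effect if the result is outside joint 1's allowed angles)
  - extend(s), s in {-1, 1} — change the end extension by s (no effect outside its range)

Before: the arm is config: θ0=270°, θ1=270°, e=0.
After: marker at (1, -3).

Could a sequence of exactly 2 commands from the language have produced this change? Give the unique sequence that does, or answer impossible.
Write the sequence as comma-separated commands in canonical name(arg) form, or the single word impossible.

t0: config: θ0=270°, θ1=270°, e=0
[1] after rotate(1, 90): config: θ0=270°, θ1=0°, e=0
[2] after rotate(1, 90): config: θ0=270°, θ1=90°, e=0
no other 2-command option fits: unique.

rotate(1, 90), rotate(1, 90)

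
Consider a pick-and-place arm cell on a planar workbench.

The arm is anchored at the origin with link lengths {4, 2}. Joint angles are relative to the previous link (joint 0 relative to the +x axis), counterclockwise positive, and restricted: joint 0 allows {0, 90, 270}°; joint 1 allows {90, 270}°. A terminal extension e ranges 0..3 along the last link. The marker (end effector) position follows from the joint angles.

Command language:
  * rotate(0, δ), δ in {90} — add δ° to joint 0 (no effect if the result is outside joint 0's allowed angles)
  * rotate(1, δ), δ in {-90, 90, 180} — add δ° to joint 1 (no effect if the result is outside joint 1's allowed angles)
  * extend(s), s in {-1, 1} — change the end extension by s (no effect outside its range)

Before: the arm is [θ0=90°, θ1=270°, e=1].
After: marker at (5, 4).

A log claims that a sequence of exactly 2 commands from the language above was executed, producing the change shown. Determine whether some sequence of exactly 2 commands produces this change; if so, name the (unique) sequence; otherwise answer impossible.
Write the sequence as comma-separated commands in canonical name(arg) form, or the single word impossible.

begin: [θ0=90°, θ1=270°, e=1]
[1] after extend(1): [θ0=90°, θ1=270°, e=2]
[2] after extend(1): [θ0=90°, θ1=270°, e=3]
no other 2-command option fits: unique.

extend(1), extend(1)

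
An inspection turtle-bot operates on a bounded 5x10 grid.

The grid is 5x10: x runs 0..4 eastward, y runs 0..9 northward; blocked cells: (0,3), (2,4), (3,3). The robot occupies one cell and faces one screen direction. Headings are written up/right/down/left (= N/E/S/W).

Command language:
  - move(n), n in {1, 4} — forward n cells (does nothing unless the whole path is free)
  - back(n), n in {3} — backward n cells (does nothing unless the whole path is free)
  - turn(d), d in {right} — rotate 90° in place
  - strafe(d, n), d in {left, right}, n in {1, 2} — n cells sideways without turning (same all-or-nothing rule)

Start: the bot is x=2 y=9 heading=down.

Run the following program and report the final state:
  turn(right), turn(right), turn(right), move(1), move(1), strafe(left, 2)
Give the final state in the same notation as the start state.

initial: x=2 y=9 heading=down
[1] after turn(right): x=2 y=9 heading=left
[2] after turn(right): x=2 y=9 heading=up
[3] after turn(right): x=2 y=9 heading=right
[4] after move(1): x=3 y=9 heading=right
[5] after move(1): x=4 y=9 heading=right
[6] after strafe(left, 2): x=4 y=9 heading=right

x=4 y=9 heading=right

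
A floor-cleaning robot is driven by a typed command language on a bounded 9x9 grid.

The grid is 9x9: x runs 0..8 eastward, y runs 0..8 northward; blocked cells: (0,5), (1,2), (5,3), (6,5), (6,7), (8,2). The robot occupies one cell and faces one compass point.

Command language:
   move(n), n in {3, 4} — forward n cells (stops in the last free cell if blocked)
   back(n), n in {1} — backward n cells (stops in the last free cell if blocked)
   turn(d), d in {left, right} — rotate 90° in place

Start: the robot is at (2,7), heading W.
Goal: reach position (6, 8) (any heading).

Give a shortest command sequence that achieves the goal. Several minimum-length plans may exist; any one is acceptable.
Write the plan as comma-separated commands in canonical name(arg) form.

turn(left), back(1), turn(left), move(4)

t0: at (2,7), heading W
1. turn(left) → at (2,7), heading S
2. back(1) → at (2,8), heading S
3. turn(left) → at (2,8), heading E
4. move(4) → at (6,8), heading E
nothing shorter than 4 reaches the goal.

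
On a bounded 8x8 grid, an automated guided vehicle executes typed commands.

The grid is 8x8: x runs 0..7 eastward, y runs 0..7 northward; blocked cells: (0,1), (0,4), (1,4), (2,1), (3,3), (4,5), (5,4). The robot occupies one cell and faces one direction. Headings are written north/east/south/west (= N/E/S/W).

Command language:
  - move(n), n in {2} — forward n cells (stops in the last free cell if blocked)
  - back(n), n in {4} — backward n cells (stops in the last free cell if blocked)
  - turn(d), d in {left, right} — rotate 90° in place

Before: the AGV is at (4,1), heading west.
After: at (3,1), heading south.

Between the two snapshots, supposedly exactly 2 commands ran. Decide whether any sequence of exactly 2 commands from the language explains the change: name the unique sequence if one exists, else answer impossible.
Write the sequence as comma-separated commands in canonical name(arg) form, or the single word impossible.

move(2), turn(left)

key: cell and facing (now S) both changed — the 2 commands mix motion and turning
initial: at (4,1), heading west
t=1 move(2) ⇒ at (3,1), heading west
t=2 turn(left) ⇒ at (3,1), heading south
uniquely the one of 16 2-step routes that fits.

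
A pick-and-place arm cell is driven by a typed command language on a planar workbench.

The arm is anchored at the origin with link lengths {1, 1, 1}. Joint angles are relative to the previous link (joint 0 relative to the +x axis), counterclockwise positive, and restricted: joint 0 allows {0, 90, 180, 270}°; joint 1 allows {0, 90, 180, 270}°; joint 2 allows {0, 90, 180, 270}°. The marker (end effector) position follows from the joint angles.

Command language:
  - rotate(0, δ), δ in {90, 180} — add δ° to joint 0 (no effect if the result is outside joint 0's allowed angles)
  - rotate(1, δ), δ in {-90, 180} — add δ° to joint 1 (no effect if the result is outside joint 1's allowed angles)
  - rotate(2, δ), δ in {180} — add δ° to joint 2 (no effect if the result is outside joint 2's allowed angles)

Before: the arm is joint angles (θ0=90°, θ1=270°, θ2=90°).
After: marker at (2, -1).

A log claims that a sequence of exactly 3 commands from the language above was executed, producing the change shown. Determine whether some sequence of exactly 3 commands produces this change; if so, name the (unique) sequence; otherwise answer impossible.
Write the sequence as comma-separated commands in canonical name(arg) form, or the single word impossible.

rotate(0, 90), rotate(0, 90), rotate(0, 90)

from: joint angles (θ0=90°, θ1=270°, θ2=90°)
[1] after rotate(0, 90): joint angles (θ0=180°, θ1=270°, θ2=90°)
[2] after rotate(0, 90): joint angles (θ0=270°, θ1=270°, θ2=90°)
[3] after rotate(0, 90): joint angles (θ0=0°, θ1=270°, θ2=90°)
no rival 3-sequence matches.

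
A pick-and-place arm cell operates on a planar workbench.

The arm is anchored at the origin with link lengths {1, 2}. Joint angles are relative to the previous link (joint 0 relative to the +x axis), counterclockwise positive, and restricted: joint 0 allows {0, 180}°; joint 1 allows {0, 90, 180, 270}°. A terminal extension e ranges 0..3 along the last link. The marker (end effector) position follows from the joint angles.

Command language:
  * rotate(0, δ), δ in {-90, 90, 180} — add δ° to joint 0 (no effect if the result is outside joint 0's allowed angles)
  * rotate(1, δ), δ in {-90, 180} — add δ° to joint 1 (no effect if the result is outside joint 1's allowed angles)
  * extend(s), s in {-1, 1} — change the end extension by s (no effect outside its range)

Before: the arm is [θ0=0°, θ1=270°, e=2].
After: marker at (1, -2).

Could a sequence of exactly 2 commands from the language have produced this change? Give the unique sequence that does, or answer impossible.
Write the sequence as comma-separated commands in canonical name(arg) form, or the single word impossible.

extend(-1), extend(-1)

start: [θ0=0°, θ1=270°, e=2]
[1] after extend(-1): [θ0=0°, θ1=270°, e=1]
[2] after extend(-1): [θ0=0°, θ1=270°, e=0]
all 49 alternatives checked — unique.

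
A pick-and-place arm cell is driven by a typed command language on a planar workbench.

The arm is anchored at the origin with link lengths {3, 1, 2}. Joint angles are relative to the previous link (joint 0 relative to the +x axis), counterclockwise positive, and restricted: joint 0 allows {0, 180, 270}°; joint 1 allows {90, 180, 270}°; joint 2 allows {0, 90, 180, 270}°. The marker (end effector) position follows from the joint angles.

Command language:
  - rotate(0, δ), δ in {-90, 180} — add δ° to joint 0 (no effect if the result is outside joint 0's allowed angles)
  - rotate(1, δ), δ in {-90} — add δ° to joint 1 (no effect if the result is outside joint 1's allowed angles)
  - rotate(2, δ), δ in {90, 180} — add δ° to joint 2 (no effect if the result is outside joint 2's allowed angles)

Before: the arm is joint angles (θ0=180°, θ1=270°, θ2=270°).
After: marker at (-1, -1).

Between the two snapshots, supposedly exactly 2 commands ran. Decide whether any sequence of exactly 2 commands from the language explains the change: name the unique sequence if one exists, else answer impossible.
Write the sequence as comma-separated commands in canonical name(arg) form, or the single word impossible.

key: order matters: swapping rotate(0, 180) and rotate(0, -90) lands elsewhere
from: joint angles (θ0=180°, θ1=270°, θ2=270°)
1. rotate(0, 180) → joint angles (θ0=0°, θ1=270°, θ2=270°)
2. rotate(0, -90) → joint angles (θ0=270°, θ1=270°, θ2=270°)
no other 2-command option fits: unique.

rotate(0, 180), rotate(0, -90)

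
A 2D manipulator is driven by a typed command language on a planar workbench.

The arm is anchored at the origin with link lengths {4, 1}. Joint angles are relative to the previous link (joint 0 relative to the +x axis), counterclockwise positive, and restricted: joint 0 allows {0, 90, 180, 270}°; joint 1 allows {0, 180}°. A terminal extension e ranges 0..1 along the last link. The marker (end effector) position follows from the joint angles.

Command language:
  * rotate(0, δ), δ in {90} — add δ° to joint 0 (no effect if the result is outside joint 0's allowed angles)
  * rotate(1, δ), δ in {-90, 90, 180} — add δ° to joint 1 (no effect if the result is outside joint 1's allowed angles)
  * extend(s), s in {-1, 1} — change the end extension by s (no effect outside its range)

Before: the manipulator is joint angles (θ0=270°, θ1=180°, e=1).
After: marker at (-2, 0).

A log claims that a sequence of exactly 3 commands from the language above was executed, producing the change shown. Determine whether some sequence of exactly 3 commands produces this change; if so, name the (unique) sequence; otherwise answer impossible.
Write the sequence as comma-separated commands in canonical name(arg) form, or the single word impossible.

begin: joint angles (θ0=270°, θ1=180°, e=1)
step 1 (rotate(0, 90)): joint angles (θ0=0°, θ1=180°, e=1)
step 2 (rotate(0, 90)): joint angles (θ0=90°, θ1=180°, e=1)
step 3 (rotate(0, 90)): joint angles (θ0=180°, θ1=180°, e=1)
no rival 3-sequence matches.

rotate(0, 90), rotate(0, 90), rotate(0, 90)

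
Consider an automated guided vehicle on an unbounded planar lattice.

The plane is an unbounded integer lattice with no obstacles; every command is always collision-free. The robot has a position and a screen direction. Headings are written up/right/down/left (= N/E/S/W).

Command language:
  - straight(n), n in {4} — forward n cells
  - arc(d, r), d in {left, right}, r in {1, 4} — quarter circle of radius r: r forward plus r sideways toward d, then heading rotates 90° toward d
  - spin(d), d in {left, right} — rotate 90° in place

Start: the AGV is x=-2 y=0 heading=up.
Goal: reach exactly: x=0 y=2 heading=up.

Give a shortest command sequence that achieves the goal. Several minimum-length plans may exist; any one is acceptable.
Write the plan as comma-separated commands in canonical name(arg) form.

arc(right, 1), arc(left, 1)

begin: x=-2 y=0 heading=up
[1] after arc(right, 1): x=-1 y=1 heading=right
[2] after arc(left, 1): x=0 y=2 heading=up
shorter routes all fall short; 2 is best.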